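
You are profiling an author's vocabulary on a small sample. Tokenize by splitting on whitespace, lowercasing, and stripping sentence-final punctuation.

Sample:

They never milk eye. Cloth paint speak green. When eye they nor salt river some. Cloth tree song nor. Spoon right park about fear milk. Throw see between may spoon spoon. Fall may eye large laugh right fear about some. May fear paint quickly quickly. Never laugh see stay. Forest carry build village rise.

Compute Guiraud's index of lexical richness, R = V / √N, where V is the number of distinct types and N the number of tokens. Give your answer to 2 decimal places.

N = 54, V = 34.
√N = 7.348469
R = 34 / 7.348469 = 4.63

4.63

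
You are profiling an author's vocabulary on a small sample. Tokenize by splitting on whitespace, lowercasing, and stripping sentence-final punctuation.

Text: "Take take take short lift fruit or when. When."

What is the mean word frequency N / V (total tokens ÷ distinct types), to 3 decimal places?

1.500

N = 9 tokens, V = 6 types.
Mean frequency = N / V = 9 / 6 = 1.500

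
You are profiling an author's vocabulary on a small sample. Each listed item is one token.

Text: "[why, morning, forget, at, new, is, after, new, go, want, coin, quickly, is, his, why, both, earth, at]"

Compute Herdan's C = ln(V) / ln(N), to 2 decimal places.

0.91

N = 18, V = 14.
ln(V) = 2.639057, ln(N) = 2.890372
C = 2.639057 / 2.890372 = 0.91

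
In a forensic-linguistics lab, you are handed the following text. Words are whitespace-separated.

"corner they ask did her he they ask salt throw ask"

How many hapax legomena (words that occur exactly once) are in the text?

Frequencies: ask:3, they:2, corner:1, did:1, her:1, he:1, salt:1, throw:1
Hapax (freq=1): corner, did, he, her, salt, throw

6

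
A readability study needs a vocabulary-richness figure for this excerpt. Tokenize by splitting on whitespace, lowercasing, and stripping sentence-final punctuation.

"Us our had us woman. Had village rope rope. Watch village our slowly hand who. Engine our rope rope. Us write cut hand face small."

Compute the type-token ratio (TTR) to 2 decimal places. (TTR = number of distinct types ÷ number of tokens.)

N = 25 tokens, V = 15 types.
TTR = V / N = 15 / 25 = 0.60

0.60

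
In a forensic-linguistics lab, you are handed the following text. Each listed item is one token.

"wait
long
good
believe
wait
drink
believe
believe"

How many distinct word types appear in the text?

Distinct types: {believe, drink, good, long, wait}
V = 5

5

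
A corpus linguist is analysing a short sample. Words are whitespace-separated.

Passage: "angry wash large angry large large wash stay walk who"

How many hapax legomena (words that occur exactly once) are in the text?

Frequencies: large:3, angry:2, wash:2, stay:1, walk:1, who:1
Hapax (freq=1): stay, walk, who

3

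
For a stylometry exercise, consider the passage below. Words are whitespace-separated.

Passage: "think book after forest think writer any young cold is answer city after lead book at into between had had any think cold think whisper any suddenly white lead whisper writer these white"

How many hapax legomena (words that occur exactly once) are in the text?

Frequencies: think:4, any:3, book:2, after:2, writer:2, cold:2, lead:2, had:2, whisper:2, white:2, forest:1, young:1, is:1, answer:1, city:1, at:1, into:1, between:1, suddenly:1, these:1
Hapax (freq=1): answer, at, between, city, forest, into, is, suddenly, these, young

10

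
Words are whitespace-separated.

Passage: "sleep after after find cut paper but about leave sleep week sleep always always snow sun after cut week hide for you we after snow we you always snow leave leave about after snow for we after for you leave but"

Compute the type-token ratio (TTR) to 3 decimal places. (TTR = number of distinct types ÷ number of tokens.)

N = 41 tokens, V = 16 types.
TTR = V / N = 16 / 41 = 0.390

0.390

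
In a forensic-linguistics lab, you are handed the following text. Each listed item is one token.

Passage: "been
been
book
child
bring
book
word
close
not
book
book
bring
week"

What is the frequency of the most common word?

4

Frequencies: book:4, been:2, bring:2, child:1, word:1, close:1, not:1, week:1
Most common: 'book' with frequency 4.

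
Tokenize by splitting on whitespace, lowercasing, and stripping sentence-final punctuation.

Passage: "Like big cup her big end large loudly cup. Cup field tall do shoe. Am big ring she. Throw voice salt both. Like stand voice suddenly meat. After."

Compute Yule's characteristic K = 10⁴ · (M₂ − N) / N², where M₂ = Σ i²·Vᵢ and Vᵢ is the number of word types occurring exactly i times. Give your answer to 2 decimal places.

Frequencies: big:3, cup:3, like:2, voice:2, her:1, end:1, large:1, loudly:1, field:1, tall:1, do:1, shoe:1, am:1, ring:1, she:1, throw:1, salt:1, both:1, stand:1, suddenly:1, … (2 more, each freq 1)
N = 28. Frequency spectrum: V_1=18, V_2=2, V_3=2
M₂ = 1²·18 + 2²·2 + 3²·2 = 44
K = 10000 × (44 − 28) / 28² = 204.08

204.08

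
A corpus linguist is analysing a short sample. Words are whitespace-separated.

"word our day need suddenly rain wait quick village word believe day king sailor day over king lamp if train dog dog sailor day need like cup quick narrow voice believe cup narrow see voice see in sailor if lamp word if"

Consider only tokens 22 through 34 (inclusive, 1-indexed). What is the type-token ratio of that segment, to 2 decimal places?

0.85

Segment tokens 22–34: dog, sailor, day, need, like, cup, quick, narrow, voice, believe, cup, narrow, see
Segment N = 13, segment V = 11.
TTR = 11 / 13 = 0.85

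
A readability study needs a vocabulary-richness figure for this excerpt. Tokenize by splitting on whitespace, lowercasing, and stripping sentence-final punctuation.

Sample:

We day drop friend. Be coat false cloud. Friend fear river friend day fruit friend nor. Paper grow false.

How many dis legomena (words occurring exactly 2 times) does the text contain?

2

Frequencies: friend:4, day:2, false:2, we:1, drop:1, be:1, coat:1, cloud:1, fear:1, river:1, fruit:1, nor:1, paper:1, grow:1
Words with frequency 2: day, false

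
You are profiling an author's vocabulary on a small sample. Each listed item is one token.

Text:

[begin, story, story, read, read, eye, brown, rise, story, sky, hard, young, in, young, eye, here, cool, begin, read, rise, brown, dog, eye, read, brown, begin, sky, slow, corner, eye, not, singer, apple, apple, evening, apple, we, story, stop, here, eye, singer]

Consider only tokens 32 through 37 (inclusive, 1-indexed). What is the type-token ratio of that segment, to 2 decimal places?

0.67

Segment tokens 32–37: singer, apple, apple, evening, apple, we
Segment N = 6, segment V = 4.
TTR = 4 / 6 = 0.67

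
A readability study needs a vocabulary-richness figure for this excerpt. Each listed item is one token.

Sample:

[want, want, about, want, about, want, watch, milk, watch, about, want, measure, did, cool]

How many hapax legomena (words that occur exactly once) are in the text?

Frequencies: want:5, about:3, watch:2, milk:1, measure:1, did:1, cool:1
Hapax (freq=1): cool, did, measure, milk

4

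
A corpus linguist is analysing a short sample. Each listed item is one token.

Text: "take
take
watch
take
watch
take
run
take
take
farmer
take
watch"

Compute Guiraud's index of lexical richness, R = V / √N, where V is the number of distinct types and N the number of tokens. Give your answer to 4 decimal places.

N = 12, V = 4.
√N = 3.464102
R = 4 / 3.464102 = 1.1547

1.1547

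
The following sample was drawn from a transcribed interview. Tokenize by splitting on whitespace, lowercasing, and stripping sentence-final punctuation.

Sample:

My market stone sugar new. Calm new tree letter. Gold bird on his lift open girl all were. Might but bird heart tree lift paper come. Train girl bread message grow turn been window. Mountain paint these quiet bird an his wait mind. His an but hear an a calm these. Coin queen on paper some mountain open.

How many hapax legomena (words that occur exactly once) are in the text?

27

Frequencies: bird:3, his:3, an:3, new:2, calm:2, tree:2, on:2, lift:2, open:2, girl:2, but:2, paper:2, mountain:2, these:2, my:1, market:1, stone:1, sugar:1, letter:1, gold:1, … (21 more, each freq 1)
Hapax (freq=1): a, all, been, bread, coin, come, gold, grow, hear, heart, letter, market, message, might, mind, my, paint, queen, quiet, some, stone, sugar, train, turn, wait, were, window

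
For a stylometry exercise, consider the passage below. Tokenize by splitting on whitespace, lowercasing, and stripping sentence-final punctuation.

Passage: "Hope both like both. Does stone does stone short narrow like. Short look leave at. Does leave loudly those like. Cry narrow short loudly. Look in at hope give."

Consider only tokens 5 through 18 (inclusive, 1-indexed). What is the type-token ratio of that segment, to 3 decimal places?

0.643

Segment tokens 5–18: does, stone, does, stone, short, narrow, like, short, look, leave, at, does, leave, loudly
Segment N = 14, segment V = 9.
TTR = 9 / 14 = 0.643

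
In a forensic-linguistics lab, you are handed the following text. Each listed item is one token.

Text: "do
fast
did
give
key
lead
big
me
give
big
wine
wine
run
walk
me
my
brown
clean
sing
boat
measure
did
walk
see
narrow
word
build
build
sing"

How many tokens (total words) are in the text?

29

Tokens: do, fast, did, give, key, lead, big, me, give, big, wine, wine, run, walk, me, my, brown, clean, sing, boat, measure, did, walk, see, narrow, word, build, build, sing
N = 29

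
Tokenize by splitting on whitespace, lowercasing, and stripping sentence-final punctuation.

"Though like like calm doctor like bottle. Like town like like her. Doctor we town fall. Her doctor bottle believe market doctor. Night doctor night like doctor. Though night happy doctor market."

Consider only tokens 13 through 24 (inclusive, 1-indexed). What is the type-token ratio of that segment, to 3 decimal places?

Segment tokens 13–24: doctor, we, town, fall, her, doctor, bottle, believe, market, doctor, night, doctor
Segment N = 12, segment V = 9.
TTR = 9 / 12 = 0.750

0.750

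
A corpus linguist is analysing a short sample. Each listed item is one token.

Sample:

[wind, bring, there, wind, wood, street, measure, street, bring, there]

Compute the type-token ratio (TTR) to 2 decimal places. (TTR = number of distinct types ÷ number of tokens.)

0.60

N = 10 tokens, V = 6 types.
TTR = V / N = 6 / 10 = 0.60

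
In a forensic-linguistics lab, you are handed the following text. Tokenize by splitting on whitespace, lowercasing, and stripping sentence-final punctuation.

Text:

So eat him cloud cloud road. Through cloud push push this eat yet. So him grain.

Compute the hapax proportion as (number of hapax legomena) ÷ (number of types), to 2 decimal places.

0.50

Frequencies: cloud:3, so:2, eat:2, him:2, push:2, road:1, through:1, this:1, yet:1, grain:1
Hapax count = 5; type count = 10.
Ratio = 5 / 10 = 0.50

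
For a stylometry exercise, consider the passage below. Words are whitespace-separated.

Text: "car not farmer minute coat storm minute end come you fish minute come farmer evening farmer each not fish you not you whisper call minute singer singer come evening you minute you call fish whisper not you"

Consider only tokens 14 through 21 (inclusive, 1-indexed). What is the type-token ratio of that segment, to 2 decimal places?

0.75

Segment tokens 14–21: farmer, evening, farmer, each, not, fish, you, not
Segment N = 8, segment V = 6.
TTR = 6 / 8 = 0.75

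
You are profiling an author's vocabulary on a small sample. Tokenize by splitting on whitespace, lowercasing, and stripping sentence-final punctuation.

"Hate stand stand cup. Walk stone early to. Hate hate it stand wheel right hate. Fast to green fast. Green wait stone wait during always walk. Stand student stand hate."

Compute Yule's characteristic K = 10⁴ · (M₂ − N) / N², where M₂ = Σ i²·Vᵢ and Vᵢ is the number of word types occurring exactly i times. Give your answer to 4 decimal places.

Frequencies: hate:5, stand:5, walk:2, stone:2, to:2, fast:2, green:2, wait:2, cup:1, early:1, it:1, wheel:1, right:1, during:1, always:1, student:1
N = 30. Frequency spectrum: V_1=8, V_2=6, V_5=2
M₂ = 1²·8 + 2²·6 + 5²·2 = 82
K = 10000 × (82 − 30) / 30² = 577.7778

577.7778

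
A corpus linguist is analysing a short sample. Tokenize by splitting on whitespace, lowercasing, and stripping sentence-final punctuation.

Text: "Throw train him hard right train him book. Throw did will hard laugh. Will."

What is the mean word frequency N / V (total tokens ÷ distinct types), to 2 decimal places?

N = 14 tokens, V = 9 types.
Mean frequency = N / V = 14 / 9 = 1.56

1.56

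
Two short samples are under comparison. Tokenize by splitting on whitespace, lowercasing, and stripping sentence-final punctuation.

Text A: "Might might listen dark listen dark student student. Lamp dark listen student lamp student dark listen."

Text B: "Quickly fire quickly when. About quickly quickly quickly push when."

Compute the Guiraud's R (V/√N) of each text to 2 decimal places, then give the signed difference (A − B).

-0.33

A: V=5, N=16, R=1.25
B: V=5, N=10, R=1.58
Difference = 1.25 − 1.58 = -0.33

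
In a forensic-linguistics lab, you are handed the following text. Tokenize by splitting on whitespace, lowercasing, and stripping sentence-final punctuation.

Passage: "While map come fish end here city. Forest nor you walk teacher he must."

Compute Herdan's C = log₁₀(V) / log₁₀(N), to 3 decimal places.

1.000

N = 14, V = 14.
log₁₀(V) = 1.146128, log₁₀(N) = 1.146128
C = 1.146128 / 1.146128 = 1.000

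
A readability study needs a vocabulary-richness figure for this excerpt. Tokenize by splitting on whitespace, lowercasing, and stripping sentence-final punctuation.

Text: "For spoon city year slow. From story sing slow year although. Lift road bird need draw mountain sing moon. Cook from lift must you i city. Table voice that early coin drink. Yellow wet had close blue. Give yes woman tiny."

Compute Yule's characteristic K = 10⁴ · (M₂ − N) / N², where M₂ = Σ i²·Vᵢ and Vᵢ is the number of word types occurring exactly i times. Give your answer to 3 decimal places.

71.386

Frequencies: city:2, year:2, slow:2, from:2, sing:2, lift:2, for:1, spoon:1, story:1, although:1, road:1, bird:1, need:1, draw:1, mountain:1, moon:1, cook:1, must:1, you:1, i:1, … (15 more, each freq 1)
N = 41. Frequency spectrum: V_1=29, V_2=6
M₂ = 1²·29 + 2²·6 = 53
K = 10000 × (53 − 41) / 41² = 71.386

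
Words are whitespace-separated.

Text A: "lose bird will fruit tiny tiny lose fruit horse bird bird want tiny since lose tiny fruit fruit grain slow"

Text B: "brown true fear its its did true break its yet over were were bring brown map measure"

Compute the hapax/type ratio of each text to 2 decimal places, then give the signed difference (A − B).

-0.07

A: hapax=6, V=10, ratio=0.60
B: hapax=8, V=12, ratio=0.67
Difference = 0.60 − 0.67 = -0.07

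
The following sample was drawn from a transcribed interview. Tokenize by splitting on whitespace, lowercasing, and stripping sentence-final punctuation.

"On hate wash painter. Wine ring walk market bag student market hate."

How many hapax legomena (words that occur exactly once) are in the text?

Frequencies: hate:2, market:2, on:1, wash:1, painter:1, wine:1, ring:1, walk:1, bag:1, student:1
Hapax (freq=1): bag, on, painter, ring, student, walk, wash, wine

8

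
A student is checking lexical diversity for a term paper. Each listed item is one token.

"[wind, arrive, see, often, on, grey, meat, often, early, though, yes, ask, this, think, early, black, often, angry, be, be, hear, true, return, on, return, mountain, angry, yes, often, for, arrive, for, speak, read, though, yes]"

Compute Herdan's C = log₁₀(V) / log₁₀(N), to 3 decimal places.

0.875

N = 36, V = 23.
log₁₀(V) = 1.361728, log₁₀(N) = 1.556303
C = 1.361728 / 1.556303 = 0.875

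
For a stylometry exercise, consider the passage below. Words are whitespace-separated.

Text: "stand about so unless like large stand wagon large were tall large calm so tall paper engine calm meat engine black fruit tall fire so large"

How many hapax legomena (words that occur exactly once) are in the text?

10

Frequencies: large:4, so:3, tall:3, stand:2, calm:2, engine:2, about:1, unless:1, like:1, wagon:1, were:1, paper:1, meat:1, black:1, fruit:1, fire:1
Hapax (freq=1): about, black, fire, fruit, like, meat, paper, unless, wagon, were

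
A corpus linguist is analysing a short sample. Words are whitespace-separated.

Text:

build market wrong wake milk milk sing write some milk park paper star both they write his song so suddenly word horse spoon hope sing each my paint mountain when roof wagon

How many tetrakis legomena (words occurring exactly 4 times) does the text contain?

0

Frequencies: milk:3, sing:2, write:2, build:1, market:1, wrong:1, wake:1, some:1, park:1, paper:1, star:1, both:1, they:1, his:1, song:1, so:1, suddenly:1, word:1, horse:1, spoon:1, … (8 more, each freq 1)
Words with frequency 4: (none)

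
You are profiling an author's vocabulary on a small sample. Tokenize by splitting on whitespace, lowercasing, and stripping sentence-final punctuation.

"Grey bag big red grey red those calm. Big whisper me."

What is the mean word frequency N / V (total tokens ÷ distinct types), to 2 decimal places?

1.38

N = 11 tokens, V = 8 types.
Mean frequency = N / V = 11 / 8 = 1.38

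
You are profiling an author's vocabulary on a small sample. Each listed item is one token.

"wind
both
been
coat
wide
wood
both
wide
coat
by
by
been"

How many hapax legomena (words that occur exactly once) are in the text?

2

Frequencies: both:2, been:2, coat:2, wide:2, by:2, wind:1, wood:1
Hapax (freq=1): wind, wood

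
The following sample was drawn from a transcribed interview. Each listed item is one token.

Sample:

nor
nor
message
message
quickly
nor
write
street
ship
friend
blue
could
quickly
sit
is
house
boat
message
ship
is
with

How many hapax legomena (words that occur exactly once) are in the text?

Frequencies: nor:3, message:3, quickly:2, ship:2, is:2, write:1, street:1, friend:1, blue:1, could:1, sit:1, house:1, boat:1, with:1
Hapax (freq=1): blue, boat, could, friend, house, sit, street, with, write

9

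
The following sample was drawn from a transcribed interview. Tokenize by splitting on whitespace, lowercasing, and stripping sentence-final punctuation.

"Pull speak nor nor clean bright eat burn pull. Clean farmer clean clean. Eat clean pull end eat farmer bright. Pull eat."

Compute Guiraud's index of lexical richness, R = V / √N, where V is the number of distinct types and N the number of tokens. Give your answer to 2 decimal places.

N = 22, V = 9.
√N = 4.690416
R = 9 / 4.690416 = 1.92

1.92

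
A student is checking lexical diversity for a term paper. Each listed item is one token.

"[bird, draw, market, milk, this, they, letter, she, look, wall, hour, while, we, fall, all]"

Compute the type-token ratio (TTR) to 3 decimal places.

N = 15 tokens, V = 15 types.
TTR = V / N = 15 / 15 = 1.000

1.000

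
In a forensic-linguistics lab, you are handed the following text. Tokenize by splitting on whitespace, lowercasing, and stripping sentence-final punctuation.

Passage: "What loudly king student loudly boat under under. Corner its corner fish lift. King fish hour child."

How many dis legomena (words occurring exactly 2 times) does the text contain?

5

Frequencies: loudly:2, king:2, under:2, corner:2, fish:2, what:1, student:1, boat:1, its:1, lift:1, hour:1, child:1
Words with frequency 2: corner, fish, king, loudly, under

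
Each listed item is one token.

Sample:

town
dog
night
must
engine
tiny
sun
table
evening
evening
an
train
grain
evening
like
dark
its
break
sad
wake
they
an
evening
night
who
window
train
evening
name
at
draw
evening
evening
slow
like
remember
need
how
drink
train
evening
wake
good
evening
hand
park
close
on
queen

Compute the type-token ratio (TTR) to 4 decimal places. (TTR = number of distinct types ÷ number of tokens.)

0.7143

N = 49 tokens, V = 35 types.
TTR = V / N = 35 / 49 = 0.7143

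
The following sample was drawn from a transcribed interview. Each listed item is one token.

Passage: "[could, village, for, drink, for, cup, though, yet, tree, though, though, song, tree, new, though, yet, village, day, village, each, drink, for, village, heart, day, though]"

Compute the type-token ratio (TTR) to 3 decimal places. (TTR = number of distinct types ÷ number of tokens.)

0.500

N = 26 tokens, V = 13 types.
TTR = V / N = 13 / 26 = 0.500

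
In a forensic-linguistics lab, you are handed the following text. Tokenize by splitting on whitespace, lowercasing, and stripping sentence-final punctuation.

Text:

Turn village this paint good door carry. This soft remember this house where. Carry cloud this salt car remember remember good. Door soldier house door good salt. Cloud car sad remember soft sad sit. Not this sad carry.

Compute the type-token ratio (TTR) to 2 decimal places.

0.47

N = 38 tokens, V = 18 types.
TTR = V / N = 18 / 38 = 0.47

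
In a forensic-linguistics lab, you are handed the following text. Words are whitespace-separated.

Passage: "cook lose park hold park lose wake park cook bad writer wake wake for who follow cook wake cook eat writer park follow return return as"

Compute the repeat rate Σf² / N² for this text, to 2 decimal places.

Frequencies: cook:4, park:4, wake:4, lose:2, writer:2, follow:2, return:2, hold:1, bad:1, for:1, who:1, eat:1, as:1
Σf² = 70; N² = 676
Repeat rate = 70 / 676 = 0.10

0.10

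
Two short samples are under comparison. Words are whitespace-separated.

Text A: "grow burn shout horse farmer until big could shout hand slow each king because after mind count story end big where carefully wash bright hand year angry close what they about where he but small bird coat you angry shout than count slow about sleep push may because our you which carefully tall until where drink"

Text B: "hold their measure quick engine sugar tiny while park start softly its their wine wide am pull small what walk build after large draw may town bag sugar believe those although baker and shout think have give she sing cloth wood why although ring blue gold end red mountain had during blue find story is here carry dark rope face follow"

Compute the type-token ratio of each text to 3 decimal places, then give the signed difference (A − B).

TTR(A) = 42/56 = 0.750
TTR(B) = 57/61 = 0.934
Difference = 0.750 − 0.934 = -0.184

-0.184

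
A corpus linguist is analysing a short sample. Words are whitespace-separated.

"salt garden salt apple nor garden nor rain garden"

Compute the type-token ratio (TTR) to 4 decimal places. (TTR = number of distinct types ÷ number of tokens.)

0.5556

N = 9 tokens, V = 5 types.
TTR = V / N = 5 / 9 = 0.5556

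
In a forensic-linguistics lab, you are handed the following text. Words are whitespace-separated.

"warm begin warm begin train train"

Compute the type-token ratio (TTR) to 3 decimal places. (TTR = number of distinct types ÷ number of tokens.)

N = 6 tokens, V = 3 types.
TTR = V / N = 3 / 6 = 0.500

0.500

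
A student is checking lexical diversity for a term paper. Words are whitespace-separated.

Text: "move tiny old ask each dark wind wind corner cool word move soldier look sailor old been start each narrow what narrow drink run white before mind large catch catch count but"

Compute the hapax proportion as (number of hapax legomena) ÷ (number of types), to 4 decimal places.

Frequencies: move:2, old:2, each:2, wind:2, narrow:2, catch:2, tiny:1, ask:1, dark:1, corner:1, cool:1, word:1, soldier:1, look:1, sailor:1, been:1, start:1, what:1, drink:1, run:1, … (6 more, each freq 1)
Hapax count = 20; type count = 26.
Ratio = 20 / 26 = 0.7692

0.7692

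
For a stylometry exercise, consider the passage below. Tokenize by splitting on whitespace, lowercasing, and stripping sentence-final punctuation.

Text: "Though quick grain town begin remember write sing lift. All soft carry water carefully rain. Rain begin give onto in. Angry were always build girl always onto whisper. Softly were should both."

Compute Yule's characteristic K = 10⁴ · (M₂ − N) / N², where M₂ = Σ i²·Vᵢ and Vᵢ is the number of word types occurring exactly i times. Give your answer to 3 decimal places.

97.656

Frequencies: begin:2, rain:2, onto:2, were:2, always:2, though:1, quick:1, grain:1, town:1, remember:1, write:1, sing:1, lift:1, all:1, soft:1, carry:1, water:1, carefully:1, give:1, in:1, … (7 more, each freq 1)
N = 32. Frequency spectrum: V_1=22, V_2=5
M₂ = 1²·22 + 2²·5 = 42
K = 10000 × (42 − 32) / 32² = 97.656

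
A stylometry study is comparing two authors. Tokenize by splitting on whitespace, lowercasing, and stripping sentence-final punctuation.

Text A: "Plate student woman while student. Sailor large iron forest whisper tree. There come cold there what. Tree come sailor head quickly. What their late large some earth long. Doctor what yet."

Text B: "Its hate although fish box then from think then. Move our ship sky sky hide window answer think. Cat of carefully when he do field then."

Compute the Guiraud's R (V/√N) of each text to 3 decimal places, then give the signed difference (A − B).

A: V=23, N=31, R=4.131
B: V=22, N=26, R=4.315
Difference = 4.131 − 4.315 = -0.184

-0.184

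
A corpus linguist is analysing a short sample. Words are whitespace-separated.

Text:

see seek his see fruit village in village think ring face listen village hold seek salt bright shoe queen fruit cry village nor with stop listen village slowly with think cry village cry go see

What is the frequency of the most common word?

Frequencies: village:6, see:3, cry:3, seek:2, fruit:2, think:2, listen:2, with:2, his:1, in:1, ring:1, face:1, hold:1, salt:1, bright:1, shoe:1, queen:1, nor:1, stop:1, slowly:1, … (1 more, each freq 1)
Most common: 'village' with frequency 6.

6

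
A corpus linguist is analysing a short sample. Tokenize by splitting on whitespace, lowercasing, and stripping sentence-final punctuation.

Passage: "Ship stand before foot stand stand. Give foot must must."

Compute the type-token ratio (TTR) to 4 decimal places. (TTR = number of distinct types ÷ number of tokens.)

N = 10 tokens, V = 6 types.
TTR = V / N = 6 / 10 = 0.6000

0.6000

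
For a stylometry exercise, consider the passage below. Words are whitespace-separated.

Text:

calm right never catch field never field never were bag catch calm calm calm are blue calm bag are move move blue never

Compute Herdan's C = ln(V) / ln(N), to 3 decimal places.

N = 23, V = 10.
ln(V) = 2.302585, ln(N) = 3.135494
C = 2.302585 / 3.135494 = 0.734

0.734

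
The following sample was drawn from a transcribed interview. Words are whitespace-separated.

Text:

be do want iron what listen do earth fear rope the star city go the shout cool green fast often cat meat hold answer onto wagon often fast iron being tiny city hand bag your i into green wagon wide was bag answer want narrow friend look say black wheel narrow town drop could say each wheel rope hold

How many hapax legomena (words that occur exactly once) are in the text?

27

Frequencies: do:2, want:2, iron:2, rope:2, the:2, city:2, green:2, fast:2, often:2, hold:2, answer:2, wagon:2, bag:2, narrow:2, say:2, wheel:2, be:1, what:1, listen:1, earth:1, … (23 more, each freq 1)
Hapax (freq=1): be, being, black, cat, cool, could, drop, each, earth, fear, friend, go, hand, i, into, listen, look, meat, onto, shout, star, tiny, town, was, what, wide, your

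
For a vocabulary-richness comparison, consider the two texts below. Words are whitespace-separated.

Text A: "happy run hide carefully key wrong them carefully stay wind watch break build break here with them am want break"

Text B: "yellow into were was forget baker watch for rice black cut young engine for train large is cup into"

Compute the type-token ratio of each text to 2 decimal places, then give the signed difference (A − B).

TTR(A) = 16/20 = 0.80
TTR(B) = 17/19 = 0.89
Difference = 0.80 − 0.89 = -0.09

-0.09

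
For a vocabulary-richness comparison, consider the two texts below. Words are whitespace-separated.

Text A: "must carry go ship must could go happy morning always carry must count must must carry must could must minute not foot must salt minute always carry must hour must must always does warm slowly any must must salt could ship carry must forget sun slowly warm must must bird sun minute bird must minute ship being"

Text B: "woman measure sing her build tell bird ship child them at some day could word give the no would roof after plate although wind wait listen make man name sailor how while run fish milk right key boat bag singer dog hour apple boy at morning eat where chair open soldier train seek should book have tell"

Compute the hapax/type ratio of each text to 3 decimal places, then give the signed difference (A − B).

A: hapax=10, V=22, ratio=0.455
B: hapax=53, V=55, ratio=0.964
Difference = 0.455 − 0.964 = -0.509

-0.509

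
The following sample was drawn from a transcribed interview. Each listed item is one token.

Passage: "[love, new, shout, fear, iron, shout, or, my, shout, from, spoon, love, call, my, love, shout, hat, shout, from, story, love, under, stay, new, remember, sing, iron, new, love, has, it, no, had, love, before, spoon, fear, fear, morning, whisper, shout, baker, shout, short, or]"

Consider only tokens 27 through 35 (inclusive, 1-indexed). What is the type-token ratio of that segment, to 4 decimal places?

0.8889

Segment tokens 27–35: iron, new, love, has, it, no, had, love, before
Segment N = 9, segment V = 8.
TTR = 8 / 9 = 0.8889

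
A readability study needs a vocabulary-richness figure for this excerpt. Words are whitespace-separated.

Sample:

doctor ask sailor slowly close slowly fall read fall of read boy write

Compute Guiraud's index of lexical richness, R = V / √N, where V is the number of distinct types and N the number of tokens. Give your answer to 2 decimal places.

N = 13, V = 10.
√N = 3.605551
R = 10 / 3.605551 = 2.77

2.77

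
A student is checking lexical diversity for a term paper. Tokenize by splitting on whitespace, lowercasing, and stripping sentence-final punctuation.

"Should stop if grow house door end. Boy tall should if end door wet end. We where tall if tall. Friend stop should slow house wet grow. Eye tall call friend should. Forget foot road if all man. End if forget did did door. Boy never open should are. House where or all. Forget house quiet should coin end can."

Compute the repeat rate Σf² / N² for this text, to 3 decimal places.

0.051

Frequencies: should:6, if:5, end:5, house:4, tall:4, door:3, forget:3, stop:2, grow:2, boy:2, wet:2, where:2, friend:2, all:2, did:2, we:1, slow:1, eye:1, call:1, foot:1, … (9 more, each freq 1)
Σf² = 182; N² = 3600
Repeat rate = 182 / 3600 = 0.051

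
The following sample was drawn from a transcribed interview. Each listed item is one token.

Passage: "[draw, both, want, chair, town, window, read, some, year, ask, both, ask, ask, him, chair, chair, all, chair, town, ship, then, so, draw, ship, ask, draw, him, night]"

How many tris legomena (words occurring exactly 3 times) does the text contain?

1

Frequencies: chair:4, ask:4, draw:3, both:2, town:2, him:2, ship:2, want:1, window:1, read:1, some:1, year:1, all:1, then:1, so:1, night:1
Words with frequency 3: draw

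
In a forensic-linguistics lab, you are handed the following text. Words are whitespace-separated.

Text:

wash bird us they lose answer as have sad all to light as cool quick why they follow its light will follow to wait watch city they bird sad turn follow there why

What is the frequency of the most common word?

Frequencies: they:3, follow:3, bird:2, as:2, sad:2, to:2, light:2, why:2, wash:1, us:1, lose:1, answer:1, have:1, all:1, cool:1, quick:1, its:1, will:1, wait:1, watch:1, … (3 more, each freq 1)
Most common: 'they' with frequency 3.

3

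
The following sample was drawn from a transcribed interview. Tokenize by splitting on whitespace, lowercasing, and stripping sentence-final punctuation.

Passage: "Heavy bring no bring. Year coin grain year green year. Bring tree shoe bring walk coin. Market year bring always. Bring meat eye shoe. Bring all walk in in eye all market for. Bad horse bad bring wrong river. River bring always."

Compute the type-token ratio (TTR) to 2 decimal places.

0.50

N = 42 tokens, V = 21 types.
TTR = V / N = 21 / 42 = 0.50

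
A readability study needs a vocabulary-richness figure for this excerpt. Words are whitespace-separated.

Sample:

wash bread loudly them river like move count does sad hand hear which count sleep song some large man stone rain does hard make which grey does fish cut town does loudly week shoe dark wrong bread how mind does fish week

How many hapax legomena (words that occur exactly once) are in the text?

Frequencies: does:5, bread:2, loudly:2, count:2, which:2, fish:2, week:2, wash:1, them:1, river:1, like:1, move:1, sad:1, hand:1, hear:1, sleep:1, song:1, some:1, large:1, man:1, … (12 more, each freq 1)
Hapax (freq=1): cut, dark, grey, hand, hard, hear, how, large, like, make, man, mind, move, rain, river, sad, shoe, sleep, some, song, stone, them, town, wash, wrong

25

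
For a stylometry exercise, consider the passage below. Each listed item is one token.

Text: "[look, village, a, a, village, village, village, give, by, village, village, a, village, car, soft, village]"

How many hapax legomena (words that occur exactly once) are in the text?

5

Frequencies: village:8, a:3, look:1, give:1, by:1, car:1, soft:1
Hapax (freq=1): by, car, give, look, soft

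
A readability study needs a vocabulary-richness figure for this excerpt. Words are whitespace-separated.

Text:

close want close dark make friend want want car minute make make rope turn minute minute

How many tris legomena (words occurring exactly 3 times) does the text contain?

Frequencies: want:3, make:3, minute:3, close:2, dark:1, friend:1, car:1, rope:1, turn:1
Words with frequency 3: make, minute, want

3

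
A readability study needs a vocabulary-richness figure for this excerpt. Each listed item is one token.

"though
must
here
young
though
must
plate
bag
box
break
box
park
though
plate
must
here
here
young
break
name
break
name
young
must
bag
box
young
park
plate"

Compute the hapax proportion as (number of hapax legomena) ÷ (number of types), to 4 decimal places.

0.0000

Frequencies: must:4, young:4, though:3, here:3, plate:3, box:3, break:3, bag:2, park:2, name:2
Hapax count = 0; type count = 10.
Ratio = 0 / 10 = 0.0000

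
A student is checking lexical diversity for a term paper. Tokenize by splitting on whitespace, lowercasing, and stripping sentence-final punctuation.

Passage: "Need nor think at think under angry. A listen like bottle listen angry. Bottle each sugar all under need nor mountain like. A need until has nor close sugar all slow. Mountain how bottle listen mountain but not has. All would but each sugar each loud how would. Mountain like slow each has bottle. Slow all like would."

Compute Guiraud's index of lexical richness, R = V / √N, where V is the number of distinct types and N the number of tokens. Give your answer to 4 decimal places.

N = 58, V = 23.
√N = 7.615773
R = 23 / 7.615773 = 3.0200

3.0200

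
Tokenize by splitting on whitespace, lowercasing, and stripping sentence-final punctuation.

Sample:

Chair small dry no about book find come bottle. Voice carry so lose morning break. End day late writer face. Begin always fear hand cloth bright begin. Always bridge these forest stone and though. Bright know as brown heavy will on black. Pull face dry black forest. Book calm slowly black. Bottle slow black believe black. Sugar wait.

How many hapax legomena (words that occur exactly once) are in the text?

Frequencies: black:5, dry:2, book:2, bottle:2, face:2, begin:2, always:2, bright:2, forest:2, chair:1, small:1, no:1, about:1, find:1, come:1, voice:1, carry:1, so:1, lose:1, morning:1, … (26 more, each freq 1)
Hapax (freq=1): about, and, as, believe, break, bridge, brown, calm, carry, chair, cloth, come, day, end, fear, find, hand, heavy, know, late, lose, morning, no, on, pull, slow, slowly, small, so, stone, sugar, these, though, voice, wait, will, writer

37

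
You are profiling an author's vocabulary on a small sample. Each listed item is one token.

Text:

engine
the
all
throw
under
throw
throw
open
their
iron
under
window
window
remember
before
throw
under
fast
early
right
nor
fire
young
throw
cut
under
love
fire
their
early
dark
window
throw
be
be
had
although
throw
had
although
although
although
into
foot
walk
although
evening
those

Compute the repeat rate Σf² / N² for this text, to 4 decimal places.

Frequencies: throw:7, although:5, under:4, window:3, their:2, early:2, fire:2, be:2, had:2, engine:1, the:1, all:1, open:1, iron:1, remember:1, before:1, fast:1, right:1, nor:1, young:1, … (8 more, each freq 1)
Σf² = 138; N² = 2304
Repeat rate = 138 / 2304 = 0.0599

0.0599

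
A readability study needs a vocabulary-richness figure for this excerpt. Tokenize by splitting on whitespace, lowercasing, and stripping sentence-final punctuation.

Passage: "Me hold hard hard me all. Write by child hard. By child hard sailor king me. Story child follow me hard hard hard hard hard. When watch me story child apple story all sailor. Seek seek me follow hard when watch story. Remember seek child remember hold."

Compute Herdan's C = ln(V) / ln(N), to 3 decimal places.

0.720

N = 47, V = 16.
ln(V) = 2.772589, ln(N) = 3.850148
C = 2.772589 / 3.850148 = 0.720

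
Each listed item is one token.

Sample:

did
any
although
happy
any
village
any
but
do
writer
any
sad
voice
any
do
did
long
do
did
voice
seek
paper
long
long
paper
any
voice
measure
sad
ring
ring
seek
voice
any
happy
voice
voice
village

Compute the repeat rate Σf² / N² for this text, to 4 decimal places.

0.0970

Frequencies: any:7, voice:6, did:3, do:3, long:3, happy:2, village:2, sad:2, seek:2, paper:2, ring:2, although:1, but:1, writer:1, measure:1
Σf² = 140; N² = 1444
Repeat rate = 140 / 1444 = 0.0970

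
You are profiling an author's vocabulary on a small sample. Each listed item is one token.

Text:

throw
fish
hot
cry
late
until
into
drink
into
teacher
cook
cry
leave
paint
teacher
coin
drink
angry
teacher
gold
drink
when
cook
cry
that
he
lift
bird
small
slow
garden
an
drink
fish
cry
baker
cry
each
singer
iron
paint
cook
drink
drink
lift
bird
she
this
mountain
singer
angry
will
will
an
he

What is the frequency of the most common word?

Frequencies: drink:6, cry:5, teacher:3, cook:3, fish:2, into:2, paint:2, angry:2, he:2, lift:2, bird:2, an:2, singer:2, will:2, throw:1, hot:1, late:1, until:1, leave:1, coin:1, … (12 more, each freq 1)
Most common: 'drink' with frequency 6.

6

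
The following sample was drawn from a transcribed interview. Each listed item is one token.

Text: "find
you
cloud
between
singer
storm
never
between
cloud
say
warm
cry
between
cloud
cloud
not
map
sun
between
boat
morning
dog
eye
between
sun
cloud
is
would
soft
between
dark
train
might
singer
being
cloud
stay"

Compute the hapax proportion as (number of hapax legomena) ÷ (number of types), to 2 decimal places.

Frequencies: cloud:6, between:6, singer:2, sun:2, find:1, you:1, storm:1, never:1, say:1, warm:1, cry:1, not:1, map:1, boat:1, morning:1, dog:1, eye:1, is:1, would:1, soft:1, … (5 more, each freq 1)
Hapax count = 21; type count = 25.
Ratio = 21 / 25 = 0.84

0.84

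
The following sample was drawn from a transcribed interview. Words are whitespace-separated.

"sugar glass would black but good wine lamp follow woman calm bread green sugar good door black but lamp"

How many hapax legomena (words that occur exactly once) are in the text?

9

Frequencies: sugar:2, black:2, but:2, good:2, lamp:2, glass:1, would:1, wine:1, follow:1, woman:1, calm:1, bread:1, green:1, door:1
Hapax (freq=1): bread, calm, door, follow, glass, green, wine, woman, would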